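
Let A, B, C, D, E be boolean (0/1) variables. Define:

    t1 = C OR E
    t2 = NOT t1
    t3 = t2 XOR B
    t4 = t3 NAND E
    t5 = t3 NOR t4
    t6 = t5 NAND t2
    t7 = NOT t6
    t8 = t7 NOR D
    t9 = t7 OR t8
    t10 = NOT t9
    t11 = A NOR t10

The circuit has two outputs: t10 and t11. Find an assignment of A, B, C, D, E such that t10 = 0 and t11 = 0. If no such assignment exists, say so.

Check with A=1 B=0 C=0 D=0 E=0:
t1 = C OR E = 0 OR 0 = 0
t2 = NOT t1 = NOT 0 = 1
t3 = t2 XOR B = 1 XOR 0 = 1
t4 = t3 NAND E = 1 NAND 0 = 1
t5 = t3 NOR t4 = 1 NOR 1 = 0
t6 = t5 NAND t2 = 0 NAND 1 = 1
t7 = NOT t6 = NOT 1 = 0
t8 = t7 NOR D = 0 NOR 0 = 1
t9 = t7 OR t8 = 0 OR 1 = 1
t10 = NOT t9 = NOT 1 = 0
t11 = A NOR t10 = 1 NOR 0 = 0
So t10 = 0 and t11 = 0.

A=1 B=0 C=0 D=0 E=0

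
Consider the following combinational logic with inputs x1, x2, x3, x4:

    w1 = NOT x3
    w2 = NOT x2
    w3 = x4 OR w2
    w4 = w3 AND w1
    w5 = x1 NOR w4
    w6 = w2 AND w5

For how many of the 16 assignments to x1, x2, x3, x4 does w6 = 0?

w6 = w2 AND w5 must be 0, so at least one of w2, w5 is 0.
Enumerating the 16 input combinations, 14 give w6 = 0 and 2 give w6 = 1.

14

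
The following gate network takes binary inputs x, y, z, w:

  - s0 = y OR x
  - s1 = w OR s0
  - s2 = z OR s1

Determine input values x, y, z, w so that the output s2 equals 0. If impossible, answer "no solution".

s2 = z OR s1 must be 0, so both z = 0 and s1 = 0.
s1 = w OR s0 must be 0, so both w = 0 and s0 = 0.
s0 = y OR x must be 0, so both y = 0 and x = 0.
Check with x=0, y=0, z=0, w=0:
s0 = y OR x = 0 OR 0 = 0
s1 = w OR s0 = 0 OR 0 = 0
s2 = z OR s1 = 0 OR 0 = 0
So s2 = 0 as required.

x=0, y=0, z=0, w=0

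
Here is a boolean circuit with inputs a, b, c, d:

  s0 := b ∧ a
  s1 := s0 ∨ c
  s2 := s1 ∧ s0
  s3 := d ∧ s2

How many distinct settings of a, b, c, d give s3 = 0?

s3 = d ∧ s2 must be 0, so at least one of d, s2 is 0.
Enumerating the 16 input combinations, 14 give s3 = 0 and 2 give s3 = 1.

14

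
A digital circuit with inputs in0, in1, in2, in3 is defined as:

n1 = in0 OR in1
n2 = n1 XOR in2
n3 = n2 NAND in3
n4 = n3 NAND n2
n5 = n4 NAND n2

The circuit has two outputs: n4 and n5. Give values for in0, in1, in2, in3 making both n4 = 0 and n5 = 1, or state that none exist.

Check with in0=0, in1=0, in2=1, in3=0:
n1 = in0 OR in1 = 0 OR 0 = 0
n2 = n1 XOR in2 = 0 XOR 1 = 1
n3 = n2 NAND in3 = 1 NAND 0 = 1
n4 = n3 NAND n2 = 1 NAND 1 = 0
n5 = n4 NAND n2 = 0 NAND 1 = 1
So n4 = 0 and n5 = 1.

in0=0, in1=0, in2=1, in3=0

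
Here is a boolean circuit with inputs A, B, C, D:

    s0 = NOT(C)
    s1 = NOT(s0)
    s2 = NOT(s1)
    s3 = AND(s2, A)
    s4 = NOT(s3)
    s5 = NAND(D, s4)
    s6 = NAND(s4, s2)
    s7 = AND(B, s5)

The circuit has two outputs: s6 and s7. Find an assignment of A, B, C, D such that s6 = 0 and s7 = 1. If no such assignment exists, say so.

Check with A=0, B=1, C=0, D=0:
s0 = NOT(C) = NOT 0 = 1
s1 = NOT(s0) = NOT 1 = 0
s2 = NOT(s1) = NOT 0 = 1
s3 = AND(s2, A) = AND(1, 0) = 0
s4 = NOT(s3) = NOT 0 = 1
s5 = NAND(D, s4) = NAND(0, 1) = 1
s6 = NAND(s4, s2) = NAND(1, 1) = 0
s7 = AND(B, s5) = AND(1, 1) = 1
So s6 = 0 and s7 = 1.

A=0, B=1, C=0, D=0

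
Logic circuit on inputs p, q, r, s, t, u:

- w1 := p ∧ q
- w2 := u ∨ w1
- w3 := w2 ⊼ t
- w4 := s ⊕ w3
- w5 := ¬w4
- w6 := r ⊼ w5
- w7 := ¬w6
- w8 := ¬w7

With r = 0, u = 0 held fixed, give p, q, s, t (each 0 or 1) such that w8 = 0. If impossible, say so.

With r = 0, u = 0 fixed, none of the 16 settings of p, q, s, t give w8 = 0.
For example, with p=1, q=0, s=0, t=0:
w1 = p ∧ q = 1 ∧ 0 = 0
w2 = u ∨ w1 = 0 ∨ 0 = 0
w3 = w2 ⊼ t = 0 ⊼ 0 = 1
w4 = s ⊕ w3 = 0 ⊕ 1 = 1
w5 = ¬w4 = ¬1 = 0
w6 = r ⊼ w5 = 0 ⊼ 0 = 1
w7 = ¬w6 = ¬1 = 0
w8 = ¬w7 = ¬0 = 1
giving w8 = 1 ≠ 0.

no solution exists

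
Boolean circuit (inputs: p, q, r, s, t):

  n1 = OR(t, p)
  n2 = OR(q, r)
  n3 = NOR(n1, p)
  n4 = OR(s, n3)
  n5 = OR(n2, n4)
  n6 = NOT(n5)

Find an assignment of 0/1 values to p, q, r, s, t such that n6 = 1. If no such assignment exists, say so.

n6 = NOT(n5) must be 1, so n5 = 0.
n5 = OR(n2, n4) must be 0, so both n2 = 0 and n4 = 0.
n2 = OR(q, r) must be 0, so both q = 0 and r = 0.
Check with p=0 q=0 r=0 s=0 t=1:
n1 = OR(t, p) = OR(1, 0) = 1
n2 = OR(q, r) = OR(0, 0) = 0
n3 = NOR(n1, p) = NOR(1, 0) = 0
n4 = OR(s, n3) = OR(0, 0) = 0
n5 = OR(n2, n4) = OR(0, 0) = 0
n6 = NOT(n5) = NOT 0 = 1
So n6 = 1 as required.

p=0 q=0 r=0 s=0 t=1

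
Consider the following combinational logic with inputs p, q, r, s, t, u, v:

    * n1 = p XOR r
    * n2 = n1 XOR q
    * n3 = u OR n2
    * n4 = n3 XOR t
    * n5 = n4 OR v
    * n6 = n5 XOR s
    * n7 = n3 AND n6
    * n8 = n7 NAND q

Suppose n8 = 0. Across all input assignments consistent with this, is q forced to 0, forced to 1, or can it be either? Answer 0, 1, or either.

n8 = n7 NAND q must be 0, so both n7 = 1 and q = 1.
n7 = n3 AND n6 must be 1, so both n3 = 1 and n6 = 1.
n3 = u OR n2 must be 1, so at least one of u, n2 is 1.
Every assignment with n8 = 0 has q = 1; there are 24 such assignment(s).

1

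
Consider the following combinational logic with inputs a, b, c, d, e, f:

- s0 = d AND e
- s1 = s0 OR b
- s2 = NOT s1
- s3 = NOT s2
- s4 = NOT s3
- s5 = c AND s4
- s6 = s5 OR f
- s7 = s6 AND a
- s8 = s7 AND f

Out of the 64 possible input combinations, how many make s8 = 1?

16

s8 = s7 AND f must be 1, so both s7 = 1 and f = 1.
Enumerating the 64 input combinations, 16 give s8 = 1 and 48 give s8 = 0.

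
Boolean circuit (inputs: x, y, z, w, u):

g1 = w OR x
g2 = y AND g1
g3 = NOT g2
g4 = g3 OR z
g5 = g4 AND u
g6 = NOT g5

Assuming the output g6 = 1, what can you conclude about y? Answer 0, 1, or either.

either

Both values of y occur among assignments with g6 = 1:
  y=0: x=0, y=0, z=0, w=0, u=0
  y=1: x=0, y=1, z=0, w=0, u=0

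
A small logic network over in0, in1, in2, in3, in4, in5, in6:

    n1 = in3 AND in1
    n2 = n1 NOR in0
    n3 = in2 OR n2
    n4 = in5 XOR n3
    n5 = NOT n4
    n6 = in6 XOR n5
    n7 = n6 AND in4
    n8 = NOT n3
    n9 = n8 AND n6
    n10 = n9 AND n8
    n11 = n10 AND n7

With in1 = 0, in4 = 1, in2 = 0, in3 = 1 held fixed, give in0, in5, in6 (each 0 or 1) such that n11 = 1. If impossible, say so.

n11 = n10 AND n7 must be 1, so both n10 = 1 and n7 = 1.
Check with in1 = 0, in4 = 1, in2 = 0, in3 = 1 and in0=1, in5=1, in6=1:
n1 = in3 AND in1 = 1 AND 0 = 0
n2 = n1 NOR in0 = 0 NOR 1 = 0
n3 = in2 OR n2 = 0 OR 0 = 0
n4 = in5 XOR n3 = 1 XOR 0 = 1
n5 = NOT n4 = NOT 1 = 0
n6 = in6 XOR n5 = 1 XOR 0 = 1
n7 = n6 AND in4 = 1 AND 1 = 1
n8 = NOT n3 = NOT 0 = 1
n9 = n8 AND n6 = 1 AND 1 = 1
n10 = n9 AND n8 = 1 AND 1 = 1
n11 = n10 AND n7 = 1 AND 1 = 1
So n11 = 1.

in0=1 in5=1 in6=1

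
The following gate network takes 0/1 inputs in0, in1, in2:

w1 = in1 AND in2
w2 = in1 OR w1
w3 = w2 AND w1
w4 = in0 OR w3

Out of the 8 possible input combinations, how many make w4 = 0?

w4 = in0 OR w3 must be 0, so both in0 = 0 and w3 = 0.
w3 = w2 AND w1 must be 0, so at least one of w2, w1 is 0.
Enumerating the 8 input combinations, 3 give w4 = 0 and 5 give w4 = 1.

3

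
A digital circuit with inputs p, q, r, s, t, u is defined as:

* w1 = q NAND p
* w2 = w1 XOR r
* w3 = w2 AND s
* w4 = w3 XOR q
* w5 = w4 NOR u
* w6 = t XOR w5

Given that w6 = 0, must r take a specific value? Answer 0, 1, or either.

Both values of r occur among assignments with w6 = 0:
  r=0: p=0, q=0, r=0, s=0, t=0, u=1
  r=1: p=0, q=0, r=1, s=0, t=0, u=1

either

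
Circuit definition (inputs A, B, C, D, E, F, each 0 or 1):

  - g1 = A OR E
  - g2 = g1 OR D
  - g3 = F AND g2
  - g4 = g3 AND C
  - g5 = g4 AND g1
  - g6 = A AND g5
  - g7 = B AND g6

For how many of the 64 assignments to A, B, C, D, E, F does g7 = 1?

g7 = B AND g6 must be 1, so both B = 1 and g6 = 1.
Satisfying assignments:
  A=1, B=1, C=1, D=0, E=0, F=1
  A=1, B=1, C=1, D=0, E=1, F=1
  A=1, B=1, C=1, D=1, E=0, F=1
  A=1, B=1, C=1, D=1, E=1, F=1

4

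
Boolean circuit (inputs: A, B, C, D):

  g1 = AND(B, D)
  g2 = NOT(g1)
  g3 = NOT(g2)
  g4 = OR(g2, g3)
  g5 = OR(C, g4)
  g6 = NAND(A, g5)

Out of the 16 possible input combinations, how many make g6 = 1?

8

g6 = NAND(A, g5) must be 1, so at least one of A, g5 is 0.
Enumerating the 16 input combinations, 8 give g6 = 1 and 8 give g6 = 0.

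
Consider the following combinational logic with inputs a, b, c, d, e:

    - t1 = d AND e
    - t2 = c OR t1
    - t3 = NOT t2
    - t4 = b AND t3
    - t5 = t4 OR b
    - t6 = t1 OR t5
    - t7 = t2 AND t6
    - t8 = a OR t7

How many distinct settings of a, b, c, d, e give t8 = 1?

23

t8 = a OR t7 must be 1, so at least one of a, t7 is 1.
Enumerating the 32 input combinations, 23 give t8 = 1 and 9 give t8 = 0.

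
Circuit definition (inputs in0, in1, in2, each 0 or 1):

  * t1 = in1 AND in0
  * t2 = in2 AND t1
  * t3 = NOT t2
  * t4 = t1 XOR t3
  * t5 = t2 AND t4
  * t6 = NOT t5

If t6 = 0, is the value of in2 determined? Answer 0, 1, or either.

1

t6 = NOT t5 must be 0, so t5 = 1.
t5 = t2 AND t4 must be 1, so both t2 = 1 and t4 = 1.
Every assignment with t6 = 0 has in2 = 1; there are 1 such assignment(s).
  in0=1, in1=1, in2=1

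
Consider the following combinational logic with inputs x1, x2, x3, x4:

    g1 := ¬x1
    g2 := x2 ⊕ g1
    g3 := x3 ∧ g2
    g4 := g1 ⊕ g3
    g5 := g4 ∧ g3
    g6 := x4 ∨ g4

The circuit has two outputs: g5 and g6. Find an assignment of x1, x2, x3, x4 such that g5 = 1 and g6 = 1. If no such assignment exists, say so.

Check with x1=1 x2=1 x3=1 x4=1:
g1 = ¬x1 = ¬1 = 0
g2 = x2 ⊕ g1 = 1 ⊕ 0 = 1
g3 = x3 ∧ g2 = 1 ∧ 1 = 1
g4 = g1 ⊕ g3 = 0 ⊕ 1 = 1
g5 = g4 ∧ g3 = 1 ∧ 1 = 1
g6 = x4 ∨ g4 = 1 ∨ 1 = 1
So g5 = 1 and g6 = 1.

x1=1 x2=1 x3=1 x4=1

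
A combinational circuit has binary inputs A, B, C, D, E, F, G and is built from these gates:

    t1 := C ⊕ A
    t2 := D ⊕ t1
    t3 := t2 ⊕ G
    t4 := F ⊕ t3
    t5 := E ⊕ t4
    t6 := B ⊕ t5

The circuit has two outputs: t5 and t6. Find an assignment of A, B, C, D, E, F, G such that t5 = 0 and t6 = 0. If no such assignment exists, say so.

Check with A=0, B=0, C=1, D=0, E=0, F=0, G=1:
t1 = C ⊕ A = 1 ⊕ 0 = 1
t2 = D ⊕ t1 = 0 ⊕ 1 = 1
t3 = t2 ⊕ G = 1 ⊕ 1 = 0
t4 = F ⊕ t3 = 0 ⊕ 0 = 0
t5 = E ⊕ t4 = 0 ⊕ 0 = 0
t6 = B ⊕ t5 = 0 ⊕ 0 = 0
So t5 = 0 and t6 = 0.

A=0, B=0, C=1, D=0, E=0, F=0, G=1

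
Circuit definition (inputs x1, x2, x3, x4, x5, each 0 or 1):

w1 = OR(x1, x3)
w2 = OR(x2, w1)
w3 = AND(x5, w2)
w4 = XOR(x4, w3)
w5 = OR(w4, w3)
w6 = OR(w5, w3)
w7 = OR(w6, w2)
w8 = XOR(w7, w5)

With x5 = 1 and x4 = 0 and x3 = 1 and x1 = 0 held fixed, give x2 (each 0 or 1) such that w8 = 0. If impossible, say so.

w8 = XOR(w7, w5) must be 0, so w7 and w5 are equal.
Check with x5 = 1 and x4 = 0 and x3 = 1 and x1 = 0 and x2=1:
w1 = OR(x1, x3) = OR(0, 1) = 1
w2 = OR(x2, w1) = OR(1, 1) = 1
w3 = AND(x5, w2) = AND(1, 1) = 1
w4 = XOR(x4, w3) = XOR(0, 1) = 1
w5 = OR(w4, w3) = OR(1, 1) = 1
w6 = OR(w5, w3) = OR(1, 1) = 1
w7 = OR(w6, w2) = OR(1, 1) = 1
w8 = XOR(w7, w5) = XOR(1, 1) = 0
So w8 = 0.

x2=1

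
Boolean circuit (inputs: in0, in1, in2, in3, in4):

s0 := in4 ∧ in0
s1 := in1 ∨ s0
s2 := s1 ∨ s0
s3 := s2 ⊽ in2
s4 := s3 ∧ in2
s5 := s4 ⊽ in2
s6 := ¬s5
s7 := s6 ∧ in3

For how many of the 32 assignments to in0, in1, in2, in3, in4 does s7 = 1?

s7 = s6 ∧ in3 must be 1, so both s6 = 1 and in3 = 1.
Enumerating the 32 input combinations, 8 give s7 = 1 and 24 give s7 = 0.

8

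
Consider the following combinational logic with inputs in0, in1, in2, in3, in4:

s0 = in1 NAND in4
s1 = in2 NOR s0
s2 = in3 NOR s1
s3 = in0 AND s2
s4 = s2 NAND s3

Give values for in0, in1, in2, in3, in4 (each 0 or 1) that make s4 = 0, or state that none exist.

in0=1 in1=0 in2=1 in3=0 in4=1

s4 = s2 NAND s3 must be 0, so both s2 = 1 and s3 = 1.
s2 = in3 NOR s1 must be 1, so both in3 = 0 and s1 = 0.
s3 = in0 AND s2 must be 1, so both in0 = 1 and s2 = 1.
Check with in0=1 in1=0 in2=1 in3=0 in4=1:
s0 = in1 NAND in4 = 0 NAND 1 = 1
s1 = in2 NOR s0 = 1 NOR 1 = 0
s2 = in3 NOR s1 = 0 NOR 0 = 1
s3 = in0 AND s2 = 1 AND 1 = 1
s4 = s2 NAND s3 = 1 NAND 1 = 0
So s4 = 0 as required.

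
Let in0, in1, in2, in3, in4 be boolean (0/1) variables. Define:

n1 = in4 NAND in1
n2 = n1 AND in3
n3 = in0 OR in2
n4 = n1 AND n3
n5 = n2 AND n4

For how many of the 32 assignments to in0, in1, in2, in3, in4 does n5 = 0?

23

n5 = n2 AND n4 must be 0, so at least one of n2, n4 is 0.
Enumerating the 32 input combinations, 23 give n5 = 0 and 9 give n5 = 1.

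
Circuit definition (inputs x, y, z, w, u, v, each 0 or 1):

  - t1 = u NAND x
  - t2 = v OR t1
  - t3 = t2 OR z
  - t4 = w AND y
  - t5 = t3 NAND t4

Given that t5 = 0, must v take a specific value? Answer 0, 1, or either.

either

Both values of v occur among assignments with t5 = 0:
  v=0: x=0, y=1, z=0, w=1, u=0, v=0
  v=1: x=0, y=1, z=0, w=1, u=0, v=1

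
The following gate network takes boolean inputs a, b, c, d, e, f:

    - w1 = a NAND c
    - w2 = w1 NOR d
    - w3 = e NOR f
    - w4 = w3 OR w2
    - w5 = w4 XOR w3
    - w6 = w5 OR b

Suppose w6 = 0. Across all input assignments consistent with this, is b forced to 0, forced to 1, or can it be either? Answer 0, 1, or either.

w6 = w5 OR b must be 0, so both w5 = 0 and b = 0.
w5 = w4 XOR w3 must be 0, so w4 and w3 are equal.
Every assignment with w6 = 0 has b = 0; there are 29 such assignment(s).

0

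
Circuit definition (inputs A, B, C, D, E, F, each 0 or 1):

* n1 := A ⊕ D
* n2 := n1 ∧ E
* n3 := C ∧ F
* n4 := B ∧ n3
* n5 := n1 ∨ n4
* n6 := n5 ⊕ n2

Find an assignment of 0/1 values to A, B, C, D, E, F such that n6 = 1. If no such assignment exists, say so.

A=0 B=0 C=1 D=1 E=0 F=1

Check with A=0 B=0 C=1 D=1 E=0 F=1:
n1 = A ⊕ D = 0 ⊕ 1 = 1
n2 = n1 ∧ E = 1 ∧ 0 = 0
n3 = C ∧ F = 1 ∧ 1 = 1
n4 = B ∧ n3 = 0 ∧ 1 = 0
n5 = n1 ∨ n4 = 1 ∨ 0 = 1
n6 = n5 ⊕ n2 = 1 ⊕ 0 = 1
So n6 = 1 as required.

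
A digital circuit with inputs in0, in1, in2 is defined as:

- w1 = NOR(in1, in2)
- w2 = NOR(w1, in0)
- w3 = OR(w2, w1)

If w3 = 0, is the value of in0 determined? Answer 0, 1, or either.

w3 = OR(w2, w1) must be 0, so both w2 = 0 and w1 = 0.
w2 = NOR(w1, in0) must be 0, so at least one of w1, in0 is 1.
Every assignment with w3 = 0 has in0 = 1; there are 3 such assignment(s).
  in0=1, in1=0, in2=1
  in0=1, in1=1, in2=0
  in0=1, in1=1, in2=1

1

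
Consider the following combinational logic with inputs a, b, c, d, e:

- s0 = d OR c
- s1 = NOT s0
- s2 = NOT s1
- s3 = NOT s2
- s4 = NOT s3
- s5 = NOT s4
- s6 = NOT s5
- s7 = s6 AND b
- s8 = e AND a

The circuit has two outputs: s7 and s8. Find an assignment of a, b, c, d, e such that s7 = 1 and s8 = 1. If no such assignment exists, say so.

Check with a=1, b=1, c=1, d=1, e=1:
s0 = d OR c = 1 OR 1 = 1
s1 = NOT s0 = NOT 1 = 0
s2 = NOT s1 = NOT 0 = 1
s3 = NOT s2 = NOT 1 = 0
s4 = NOT s3 = NOT 0 = 1
s5 = NOT s4 = NOT 1 = 0
s6 = NOT s5 = NOT 0 = 1
s7 = s6 AND b = 1 AND 1 = 1
s8 = e AND a = 1 AND 1 = 1
So s7 = 1 and s8 = 1.

a=1, b=1, c=1, d=1, e=1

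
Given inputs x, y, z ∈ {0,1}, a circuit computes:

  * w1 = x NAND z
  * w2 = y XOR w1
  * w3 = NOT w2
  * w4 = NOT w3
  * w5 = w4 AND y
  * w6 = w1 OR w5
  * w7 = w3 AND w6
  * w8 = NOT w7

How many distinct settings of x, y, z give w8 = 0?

w8 = NOT w7 must be 0, so w7 = 1.
w7 = w3 AND w6 must be 1, so both w3 = 1 and w6 = 1.
w3 = NOT w2 must be 1, so w2 = 0.
Satisfying assignments:
  x=0, y=1, z=0
  x=0, y=1, z=1
  x=1, y=1, z=0

3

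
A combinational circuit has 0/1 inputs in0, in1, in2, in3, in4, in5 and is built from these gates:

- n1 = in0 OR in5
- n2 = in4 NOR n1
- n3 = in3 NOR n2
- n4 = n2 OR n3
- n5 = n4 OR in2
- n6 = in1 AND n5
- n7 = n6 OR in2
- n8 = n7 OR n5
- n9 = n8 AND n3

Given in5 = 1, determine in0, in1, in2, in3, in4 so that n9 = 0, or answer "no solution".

in0=1, in1=0, in2=0, in3=1, in4=0

n9 = n8 AND n3 must be 0, so at least one of n8, n3 is 0.
Check with in5 = 1 and in0=1, in1=0, in2=0, in3=1, in4=0:
n1 = in0 OR in5 = 1 OR 1 = 1
n2 = in4 NOR n1 = 0 NOR 1 = 0
n3 = in3 NOR n2 = 1 NOR 0 = 0
n4 = n2 OR n3 = 0 OR 0 = 0
n5 = n4 OR in2 = 0 OR 0 = 0
n6 = in1 AND n5 = 0 AND 0 = 0
n7 = n6 OR in2 = 0 OR 0 = 0
n8 = n7 OR n5 = 0 OR 0 = 0
n9 = n8 AND n3 = 0 AND 0 = 0
So n9 = 0.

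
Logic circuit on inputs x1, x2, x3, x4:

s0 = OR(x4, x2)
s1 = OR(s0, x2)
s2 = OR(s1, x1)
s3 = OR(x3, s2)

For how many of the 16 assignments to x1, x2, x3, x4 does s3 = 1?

s3 = OR(x3, s2) must be 1, so at least one of x3, s2 is 1.
Enumerating the 16 input combinations, 15 give s3 = 1 and 1 give s3 = 0.

15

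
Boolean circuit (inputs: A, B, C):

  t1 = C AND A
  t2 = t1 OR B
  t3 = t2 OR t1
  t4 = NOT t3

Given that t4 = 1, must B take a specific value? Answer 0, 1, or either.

0

t4 = NOT t3 must be 1, so t3 = 0.
Every assignment with t4 = 1 has B = 0; there are 3 such assignment(s).
  A=0, B=0, C=0
  A=0, B=0, C=1
  A=1, B=0, C=0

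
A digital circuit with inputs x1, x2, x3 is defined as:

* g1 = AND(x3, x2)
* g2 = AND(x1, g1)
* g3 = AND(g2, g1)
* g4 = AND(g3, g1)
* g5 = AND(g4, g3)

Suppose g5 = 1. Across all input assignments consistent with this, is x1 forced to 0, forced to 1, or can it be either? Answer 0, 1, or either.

1

g5 = AND(g4, g3) must be 1, so both g4 = 1 and g3 = 1.
g4 = AND(g3, g1) must be 1, so both g3 = 1 and g1 = 1.
Every assignment with g5 = 1 has x1 = 1; there are 1 such assignment(s).
  x1=1, x2=1, x3=1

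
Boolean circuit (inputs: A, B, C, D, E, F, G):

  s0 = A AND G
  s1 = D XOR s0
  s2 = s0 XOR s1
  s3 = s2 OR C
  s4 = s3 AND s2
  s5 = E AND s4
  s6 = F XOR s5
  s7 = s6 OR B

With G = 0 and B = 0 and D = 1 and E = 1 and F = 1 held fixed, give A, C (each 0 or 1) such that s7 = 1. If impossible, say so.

With G = 0 and B = 0 and D = 1 and E = 1 and F = 1 fixed, none of the 4 settings of A, C give s7 = 1.
For example, with A=1, C=0:
s0 = A AND G = 1 AND 0 = 0
s1 = D XOR s0 = 1 XOR 0 = 1
s2 = s0 XOR s1 = 0 XOR 1 = 1
s3 = s2 OR C = 1 OR 0 = 1
s4 = s3 AND s2 = 1 AND 1 = 1
s5 = E AND s4 = 1 AND 1 = 1
s6 = F XOR s5 = 1 XOR 1 = 0
s7 = s6 OR B = 0 OR 0 = 0
giving s7 = 0 ≠ 1.

no solution exists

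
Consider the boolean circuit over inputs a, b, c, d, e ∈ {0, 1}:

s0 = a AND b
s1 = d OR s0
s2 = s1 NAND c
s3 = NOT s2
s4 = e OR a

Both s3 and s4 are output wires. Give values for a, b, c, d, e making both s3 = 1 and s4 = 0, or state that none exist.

Check with a=0, b=1, c=1, d=1, e=0:
s0 = a AND b = 0 AND 1 = 0
s1 = d OR s0 = 1 OR 0 = 1
s2 = s1 NAND c = 1 NAND 1 = 0
s3 = NOT s2 = NOT 0 = 1
s4 = e OR a = 0 OR 0 = 0
So s3 = 1 and s4 = 0.

a=0, b=1, c=1, d=1, e=0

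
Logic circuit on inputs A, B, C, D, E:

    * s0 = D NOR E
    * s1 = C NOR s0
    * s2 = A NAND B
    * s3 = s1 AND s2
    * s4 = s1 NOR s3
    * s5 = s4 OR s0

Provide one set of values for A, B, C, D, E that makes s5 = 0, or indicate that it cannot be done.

s5 = s4 OR s0 must be 0, so both s4 = 0 and s0 = 0.
s4 = s1 NOR s3 must be 0, so at least one of s1, s3 is 1.
Check with A=1 B=0 C=0 D=1 E=1:
s0 = D NOR E = 1 NOR 1 = 0
s1 = C NOR s0 = 0 NOR 0 = 1
s2 = A NAND B = 1 NAND 0 = 1
s3 = s1 AND s2 = 1 AND 1 = 1
s4 = s1 NOR s3 = 1 NOR 1 = 0
s5 = s4 OR s0 = 0 OR 0 = 0
So s5 = 0 as required.

A=1 B=0 C=0 D=1 E=1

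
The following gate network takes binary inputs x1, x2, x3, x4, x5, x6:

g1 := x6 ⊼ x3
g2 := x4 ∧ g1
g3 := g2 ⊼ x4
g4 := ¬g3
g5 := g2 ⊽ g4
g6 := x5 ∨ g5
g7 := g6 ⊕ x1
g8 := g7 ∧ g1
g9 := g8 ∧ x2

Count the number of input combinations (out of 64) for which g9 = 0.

g9 = g8 ∧ x2 must be 0, so at least one of g8, x2 is 0.
Enumerating the 64 input combinations, 52 give g9 = 0 and 12 give g9 = 1.

52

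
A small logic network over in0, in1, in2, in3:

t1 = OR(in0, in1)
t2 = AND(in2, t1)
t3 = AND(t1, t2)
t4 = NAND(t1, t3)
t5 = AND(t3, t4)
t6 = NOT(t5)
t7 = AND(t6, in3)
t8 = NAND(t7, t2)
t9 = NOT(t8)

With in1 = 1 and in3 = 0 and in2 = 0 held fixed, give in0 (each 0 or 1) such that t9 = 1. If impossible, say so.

With in1 = 1 and in3 = 0 and in2 = 0 fixed, none of the 2 settings of in0 give t9 = 1.
For example, with in0=0:
t1 = OR(in0, in1) = OR(0, 1) = 1
t2 = AND(in2, t1) = AND(0, 1) = 0
t3 = AND(t1, t2) = AND(1, 0) = 0
t4 = NAND(t1, t3) = NAND(1, 0) = 1
t5 = AND(t3, t4) = AND(0, 1) = 0
t6 = NOT(t5) = NOT 0 = 1
t7 = AND(t6, in3) = AND(1, 0) = 0
t8 = NAND(t7, t2) = NAND(0, 0) = 1
t9 = NOT(t8) = NOT 1 = 0
giving t9 = 0 ≠ 1.

no solution exists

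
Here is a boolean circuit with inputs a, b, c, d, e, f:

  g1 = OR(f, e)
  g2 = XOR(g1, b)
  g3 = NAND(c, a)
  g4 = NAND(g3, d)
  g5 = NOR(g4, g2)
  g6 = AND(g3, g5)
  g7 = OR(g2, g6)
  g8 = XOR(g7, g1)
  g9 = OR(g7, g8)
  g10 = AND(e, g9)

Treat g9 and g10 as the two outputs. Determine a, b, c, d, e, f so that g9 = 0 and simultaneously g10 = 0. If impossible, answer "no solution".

a=0, b=0, c=1, d=0, e=0, f=0

Check with a=0, b=0, c=1, d=0, e=0, f=0:
g1 = OR(f, e) = OR(0, 0) = 0
g2 = XOR(g1, b) = XOR(0, 0) = 0
g3 = NAND(c, a) = NAND(1, 0) = 1
g4 = NAND(g3, d) = NAND(1, 0) = 1
g5 = NOR(g4, g2) = NOR(1, 0) = 0
g6 = AND(g3, g5) = AND(1, 0) = 0
g7 = OR(g2, g6) = OR(0, 0) = 0
g8 = XOR(g7, g1) = XOR(0, 0) = 0
g9 = OR(g7, g8) = OR(0, 0) = 0
g10 = AND(e, g9) = AND(0, 0) = 0
So g9 = 0 and g10 = 0.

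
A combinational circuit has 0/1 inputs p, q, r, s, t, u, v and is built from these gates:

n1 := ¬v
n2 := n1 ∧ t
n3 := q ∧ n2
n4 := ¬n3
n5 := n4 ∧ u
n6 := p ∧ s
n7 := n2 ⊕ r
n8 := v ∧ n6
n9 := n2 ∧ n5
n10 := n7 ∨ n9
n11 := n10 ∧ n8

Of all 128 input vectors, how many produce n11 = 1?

8

n11 = n10 ∧ n8 must be 1, so both n10 = 1 and n8 = 1.
n10 = n7 ∨ n9 must be 1, so at least one of n7, n9 is 1.
n8 = v ∧ n6 must be 1, so both v = 1 and n6 = 1.
Enumerating the 128 input combinations, 8 give n11 = 1 and 120 give n11 = 0.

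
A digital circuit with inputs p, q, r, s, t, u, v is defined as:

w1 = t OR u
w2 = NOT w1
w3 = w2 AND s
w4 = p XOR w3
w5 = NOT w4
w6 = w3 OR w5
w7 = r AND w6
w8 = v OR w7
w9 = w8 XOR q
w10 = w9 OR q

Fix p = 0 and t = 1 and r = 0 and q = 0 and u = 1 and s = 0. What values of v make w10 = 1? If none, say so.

Check with p = 0 and t = 1 and r = 0 and q = 0 and u = 1 and s = 0 and v=1:
w1 = t OR u = 1 OR 1 = 1
w2 = NOT w1 = NOT 1 = 0
w3 = w2 AND s = 0 AND 0 = 0
w4 = p XOR w3 = 0 XOR 0 = 0
w5 = NOT w4 = NOT 0 = 1
w6 = w3 OR w5 = 0 OR 1 = 1
w7 = r AND w6 = 0 AND 1 = 0
w8 = v OR w7 = 1 OR 0 = 1
w9 = w8 XOR q = 1 XOR 0 = 1
w10 = w9 OR q = 1 OR 0 = 1
So w10 = 1.

v=1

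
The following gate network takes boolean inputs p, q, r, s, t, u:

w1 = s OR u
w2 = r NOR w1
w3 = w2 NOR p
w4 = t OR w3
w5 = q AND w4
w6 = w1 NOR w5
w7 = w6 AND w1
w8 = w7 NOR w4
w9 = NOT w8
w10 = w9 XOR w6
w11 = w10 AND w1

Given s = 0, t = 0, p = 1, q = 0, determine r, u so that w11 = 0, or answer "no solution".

r=1 u=0

Check with s = 0, t = 0, p = 1, q = 0 and r=1, u=0:
w1 = s OR u = 0 OR 0 = 0
w2 = r NOR w1 = 1 NOR 0 = 0
w3 = w2 NOR p = 0 NOR 1 = 0
w4 = t OR w3 = 0 OR 0 = 0
w5 = q AND w4 = 0 AND 0 = 0
w6 = w1 NOR w5 = 0 NOR 0 = 1
w7 = w6 AND w1 = 1 AND 0 = 0
w8 = w7 NOR w4 = 0 NOR 0 = 1
w9 = NOT w8 = NOT 1 = 0
w10 = w9 XOR w6 = 0 XOR 1 = 1
w11 = w10 AND w1 = 1 AND 0 = 0
So w11 = 0.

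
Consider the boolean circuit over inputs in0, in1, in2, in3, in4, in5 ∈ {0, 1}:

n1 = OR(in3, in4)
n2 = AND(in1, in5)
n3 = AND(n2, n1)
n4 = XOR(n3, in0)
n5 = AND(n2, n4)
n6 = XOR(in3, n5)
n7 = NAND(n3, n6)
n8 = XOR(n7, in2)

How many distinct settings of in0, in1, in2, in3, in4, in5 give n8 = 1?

n8 = XOR(n7, in2) must be 1, so n7 and in2 differ.
Enumerating the 64 input combinations, 32 give n8 = 1 and 32 give n8 = 0.

32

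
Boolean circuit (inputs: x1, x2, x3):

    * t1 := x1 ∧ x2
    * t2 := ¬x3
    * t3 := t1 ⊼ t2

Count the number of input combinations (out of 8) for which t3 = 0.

t3 = t1 ⊼ t2 must be 0, so both t1 = 1 and t2 = 1.
t1 = x1 ∧ x2 must be 1, so both x1 = 1 and x2 = 1.
t2 = ¬x3 must be 1, so x3 = 0.
Satisfying assignments:
  x1=1, x2=1, x3=0

1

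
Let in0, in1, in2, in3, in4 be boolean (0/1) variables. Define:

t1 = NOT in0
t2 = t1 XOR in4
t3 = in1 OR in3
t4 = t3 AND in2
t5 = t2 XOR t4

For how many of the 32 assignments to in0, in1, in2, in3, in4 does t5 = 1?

16

t5 = t2 XOR t4 must be 1, so t2 and t4 differ.
Enumerating the 32 input combinations, 16 give t5 = 1 and 16 give t5 = 0.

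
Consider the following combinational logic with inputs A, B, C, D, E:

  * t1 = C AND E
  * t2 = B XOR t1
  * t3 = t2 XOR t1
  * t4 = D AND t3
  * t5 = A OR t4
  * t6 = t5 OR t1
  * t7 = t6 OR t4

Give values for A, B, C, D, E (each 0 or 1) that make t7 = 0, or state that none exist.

t7 = t6 OR t4 must be 0, so both t6 = 0 and t4 = 0.
t6 = t5 OR t1 must be 0, so both t5 = 0 and t1 = 0.
Check with A=0, B=0, C=1, D=1, E=0:
t1 = C AND E = 1 AND 0 = 0
t2 = B XOR t1 = 0 XOR 0 = 0
t3 = t2 XOR t1 = 0 XOR 0 = 0
t4 = D AND t3 = 1 AND 0 = 0
t5 = A OR t4 = 0 OR 0 = 0
t6 = t5 OR t1 = 0 OR 0 = 0
t7 = t6 OR t4 = 0 OR 0 = 0
So t7 = 0 as required.

A=0, B=0, C=1, D=1, E=0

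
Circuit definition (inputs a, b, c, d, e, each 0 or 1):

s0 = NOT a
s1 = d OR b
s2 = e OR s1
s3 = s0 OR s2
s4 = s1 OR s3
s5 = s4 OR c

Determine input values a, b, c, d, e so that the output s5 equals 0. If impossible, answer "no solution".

a=1, b=0, c=0, d=0, e=0

s5 = s4 OR c must be 0, so both s4 = 0 and c = 0.
s4 = s1 OR s3 must be 0, so both s1 = 0 and s3 = 0.
Check with a=1, b=0, c=0, d=0, e=0:
s0 = NOT a = NOT 1 = 0
s1 = d OR b = 0 OR 0 = 0
s2 = e OR s1 = 0 OR 0 = 0
s3 = s0 OR s2 = 0 OR 0 = 0
s4 = s1 OR s3 = 0 OR 0 = 0
s5 = s4 OR c = 0 OR 0 = 0
So s5 = 0 as required.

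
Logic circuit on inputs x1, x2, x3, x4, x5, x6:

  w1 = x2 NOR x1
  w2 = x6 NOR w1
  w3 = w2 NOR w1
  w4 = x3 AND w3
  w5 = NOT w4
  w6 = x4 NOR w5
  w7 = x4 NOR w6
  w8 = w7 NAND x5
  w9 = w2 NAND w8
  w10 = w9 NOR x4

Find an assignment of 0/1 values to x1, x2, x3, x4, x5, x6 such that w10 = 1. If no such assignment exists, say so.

x1=1 x2=1 x3=1 x4=0 x5=0 x6=0

w10 = w9 NOR x4 must be 1, so both w9 = 0 and x4 = 0.
w9 = w2 NAND w8 must be 0, so both w2 = 1 and w8 = 1.
Check with x1=1 x2=1 x3=1 x4=0 x5=0 x6=0:
w1 = x2 NOR x1 = 1 NOR 1 = 0
w2 = x6 NOR w1 = 0 NOR 0 = 1
w3 = w2 NOR w1 = 1 NOR 0 = 0
w4 = x3 AND w3 = 1 AND 0 = 0
w5 = NOT w4 = NOT 0 = 1
w6 = x4 NOR w5 = 0 NOR 1 = 0
w7 = x4 NOR w6 = 0 NOR 0 = 1
w8 = w7 NAND x5 = 1 NAND 0 = 1
w9 = w2 NAND w8 = 1 NAND 1 = 0
w10 = w9 NOR x4 = 0 NOR 0 = 1
So w10 = 1 as required.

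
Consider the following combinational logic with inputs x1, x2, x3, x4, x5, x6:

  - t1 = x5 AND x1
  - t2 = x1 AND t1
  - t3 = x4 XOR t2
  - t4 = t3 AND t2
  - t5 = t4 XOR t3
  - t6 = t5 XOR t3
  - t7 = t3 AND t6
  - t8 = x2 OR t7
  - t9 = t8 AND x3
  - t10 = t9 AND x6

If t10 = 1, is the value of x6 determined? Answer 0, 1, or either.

1

t10 = t9 AND x6 must be 1, so both t9 = 1 and x6 = 1.
t9 = t8 AND x3 must be 1, so both t8 = 1 and x3 = 1.
t8 = x2 OR t7 must be 1, so at least one of x2, t7 is 1.
Every assignment with t10 = 1 has x6 = 1; there are 9 such assignment(s).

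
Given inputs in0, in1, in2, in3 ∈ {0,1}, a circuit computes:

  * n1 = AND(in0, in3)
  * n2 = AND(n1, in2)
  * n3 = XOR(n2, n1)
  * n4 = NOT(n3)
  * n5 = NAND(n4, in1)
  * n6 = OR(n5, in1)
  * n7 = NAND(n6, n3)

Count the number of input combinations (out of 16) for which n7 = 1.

n7 = NAND(n6, n3) must be 1, so at least one of n6, n3 is 0.
Enumerating the 16 input combinations, 14 give n7 = 1 and 2 give n7 = 0.

14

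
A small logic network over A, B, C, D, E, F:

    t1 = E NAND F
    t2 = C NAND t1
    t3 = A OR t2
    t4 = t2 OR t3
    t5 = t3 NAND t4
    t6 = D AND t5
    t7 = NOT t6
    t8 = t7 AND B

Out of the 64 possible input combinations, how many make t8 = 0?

t8 = t7 AND B must be 0, so at least one of t7, B is 0.
Enumerating the 64 input combinations, 35 give t8 = 0 and 29 give t8 = 1.

35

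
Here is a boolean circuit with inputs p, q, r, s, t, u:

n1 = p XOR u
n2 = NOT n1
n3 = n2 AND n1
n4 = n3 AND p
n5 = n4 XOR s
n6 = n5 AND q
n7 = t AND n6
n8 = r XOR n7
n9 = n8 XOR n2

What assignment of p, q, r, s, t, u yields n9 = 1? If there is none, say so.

p=1, q=0, r=0, s=0, t=1, u=1

n9 = n8 XOR n2 must be 1, so n8 and n2 differ.
Check with p=1, q=0, r=0, s=0, t=1, u=1:
n1 = p XOR u = 1 XOR 1 = 0
n2 = NOT n1 = NOT 0 = 1
n3 = n2 AND n1 = 1 AND 0 = 0
n4 = n3 AND p = 0 AND 1 = 0
n5 = n4 XOR s = 0 XOR 0 = 0
n6 = n5 AND q = 0 AND 0 = 0
n7 = t AND n6 = 1 AND 0 = 0
n8 = r XOR n7 = 0 XOR 0 = 0
n9 = n8 XOR n2 = 0 XOR 1 = 1
So n9 = 1 as required.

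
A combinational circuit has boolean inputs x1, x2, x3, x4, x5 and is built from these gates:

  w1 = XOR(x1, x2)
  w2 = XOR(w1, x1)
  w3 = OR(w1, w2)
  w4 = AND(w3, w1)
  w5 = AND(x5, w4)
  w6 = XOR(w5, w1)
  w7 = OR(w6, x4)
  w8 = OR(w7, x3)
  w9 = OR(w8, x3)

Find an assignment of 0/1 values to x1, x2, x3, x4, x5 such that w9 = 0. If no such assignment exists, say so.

x1=0, x2=1, x3=0, x4=0, x5=1

w9 = OR(w8, x3) must be 0, so both w8 = 0 and x3 = 0.
Check with x1=0, x2=1, x3=0, x4=0, x5=1:
w1 = XOR(x1, x2) = XOR(0, 1) = 1
w2 = XOR(w1, x1) = XOR(1, 0) = 1
w3 = OR(w1, w2) = OR(1, 1) = 1
w4 = AND(w3, w1) = AND(1, 1) = 1
w5 = AND(x5, w4) = AND(1, 1) = 1
w6 = XOR(w5, w1) = XOR(1, 1) = 0
w7 = OR(w6, x4) = OR(0, 0) = 0
w8 = OR(w7, x3) = OR(0, 0) = 0
w9 = OR(w8, x3) = OR(0, 0) = 0
So w9 = 0 as required.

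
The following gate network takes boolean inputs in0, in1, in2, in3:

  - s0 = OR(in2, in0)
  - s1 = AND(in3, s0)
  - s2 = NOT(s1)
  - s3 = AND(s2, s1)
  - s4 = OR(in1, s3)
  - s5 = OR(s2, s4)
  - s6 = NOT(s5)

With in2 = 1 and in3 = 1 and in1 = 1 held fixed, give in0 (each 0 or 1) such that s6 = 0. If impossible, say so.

in0=0

Check with in2 = 1 and in3 = 1 and in1 = 1 and in0=0:
s0 = OR(in2, in0) = OR(1, 0) = 1
s1 = AND(in3, s0) = AND(1, 1) = 1
s2 = NOT(s1) = NOT 1 = 0
s3 = AND(s2, s1) = AND(0, 1) = 0
s4 = OR(in1, s3) = OR(1, 0) = 1
s5 = OR(s2, s4) = OR(0, 1) = 1
s6 = NOT(s5) = NOT 1 = 0
So s6 = 0.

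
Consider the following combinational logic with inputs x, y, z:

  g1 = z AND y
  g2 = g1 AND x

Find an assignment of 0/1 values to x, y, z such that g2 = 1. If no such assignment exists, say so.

g2 = g1 AND x must be 1, so both g1 = 1 and x = 1.
g1 = z AND y must be 1, so both z = 1 and y = 1.
Check with x=1, y=1, z=1:
g1 = z AND y = 1 AND 1 = 1
g2 = g1 AND x = 1 AND 1 = 1
So g2 = 1 as required.

x=1, y=1, z=1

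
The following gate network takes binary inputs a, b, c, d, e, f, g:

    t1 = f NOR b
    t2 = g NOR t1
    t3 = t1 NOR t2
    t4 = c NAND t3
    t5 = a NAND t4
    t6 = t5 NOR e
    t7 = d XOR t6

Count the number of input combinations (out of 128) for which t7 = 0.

t7 = d XOR t6 must be 0, so d and t6 are equal.
Enumerating the 128 input combinations, 64 give t7 = 0 and 64 give t7 = 1.

64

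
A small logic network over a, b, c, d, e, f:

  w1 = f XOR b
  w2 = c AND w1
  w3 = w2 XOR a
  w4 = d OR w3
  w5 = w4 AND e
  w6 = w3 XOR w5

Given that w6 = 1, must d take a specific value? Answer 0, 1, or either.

either

Both values of d occur among assignments with w6 = 1:
  d=0: a=0, b=0, c=1, d=0, e=0, f=1
  d=1: a=0, b=0, c=0, d=1, e=1, f=0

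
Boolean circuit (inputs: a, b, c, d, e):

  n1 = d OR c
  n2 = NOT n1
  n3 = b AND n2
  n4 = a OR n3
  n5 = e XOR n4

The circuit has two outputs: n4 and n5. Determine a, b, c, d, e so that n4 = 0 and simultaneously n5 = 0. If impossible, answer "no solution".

a=0, b=0, c=1, d=0, e=0

Check with a=0, b=0, c=1, d=0, e=0:
n1 = d OR c = 0 OR 1 = 1
n2 = NOT n1 = NOT 1 = 0
n3 = b AND n2 = 0 AND 0 = 0
n4 = a OR n3 = 0 OR 0 = 0
n5 = e XOR n4 = 0 XOR 0 = 0
So n4 = 0 and n5 = 0.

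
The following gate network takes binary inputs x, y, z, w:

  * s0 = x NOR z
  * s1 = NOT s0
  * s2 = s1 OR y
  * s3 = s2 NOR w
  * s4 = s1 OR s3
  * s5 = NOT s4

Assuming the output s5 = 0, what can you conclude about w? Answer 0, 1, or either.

Both values of w occur among assignments with s5 = 0:
  w=0: x=0, y=0, z=0, w=0
  w=1: x=0, y=0, z=1, w=1

either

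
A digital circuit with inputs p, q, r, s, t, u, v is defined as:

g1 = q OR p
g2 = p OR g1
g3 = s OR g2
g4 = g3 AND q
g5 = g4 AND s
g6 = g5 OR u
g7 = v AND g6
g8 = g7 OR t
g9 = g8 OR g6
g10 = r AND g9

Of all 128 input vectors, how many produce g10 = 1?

52

g10 = r AND g9 must be 1, so both r = 1 and g9 = 1.
g9 = g8 OR g6 must be 1, so at least one of g8, g6 is 1.
Enumerating the 128 input combinations, 52 give g10 = 1 and 76 give g10 = 0.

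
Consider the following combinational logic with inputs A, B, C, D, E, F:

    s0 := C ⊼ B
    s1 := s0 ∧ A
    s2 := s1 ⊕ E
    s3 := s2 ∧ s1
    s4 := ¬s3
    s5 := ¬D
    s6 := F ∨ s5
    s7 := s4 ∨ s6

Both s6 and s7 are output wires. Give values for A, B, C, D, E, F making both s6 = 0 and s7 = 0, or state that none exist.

A=1, B=0, C=1, D=1, E=0, F=0

Check with A=1, B=0, C=1, D=1, E=0, F=0:
s0 = C ⊼ B = 1 ⊼ 0 = 1
s1 = s0 ∧ A = 1 ∧ 1 = 1
s2 = s1 ⊕ E = 1 ⊕ 0 = 1
s3 = s2 ∧ s1 = 1 ∧ 1 = 1
s4 = ¬s3 = ¬1 = 0
s5 = ¬D = ¬1 = 0
s6 = F ∨ s5 = 0 ∨ 0 = 0
s7 = s4 ∨ s6 = 0 ∨ 0 = 0
So s6 = 0 and s7 = 0.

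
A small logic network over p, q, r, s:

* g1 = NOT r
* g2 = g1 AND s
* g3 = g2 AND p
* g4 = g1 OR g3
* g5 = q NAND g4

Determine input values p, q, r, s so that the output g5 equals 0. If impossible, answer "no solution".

g5 = q NAND g4 must be 0, so both q = 1 and g4 = 1.
Check with p=0 q=1 r=0 s=0:
g1 = NOT r = NOT 0 = 1
g2 = g1 AND s = 1 AND 0 = 0
g3 = g2 AND p = 0 AND 0 = 0
g4 = g1 OR g3 = 1 OR 0 = 1
g5 = q NAND g4 = 1 NAND 1 = 0
So g5 = 0 as required.

p=0 q=1 r=0 s=0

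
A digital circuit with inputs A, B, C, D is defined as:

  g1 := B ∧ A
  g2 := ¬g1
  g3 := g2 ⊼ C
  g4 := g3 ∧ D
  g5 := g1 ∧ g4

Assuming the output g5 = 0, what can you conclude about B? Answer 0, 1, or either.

Both values of B occur among assignments with g5 = 0:
  B=0: A=0, B=0, C=0, D=0
  B=1: A=0, B=1, C=0, D=0

either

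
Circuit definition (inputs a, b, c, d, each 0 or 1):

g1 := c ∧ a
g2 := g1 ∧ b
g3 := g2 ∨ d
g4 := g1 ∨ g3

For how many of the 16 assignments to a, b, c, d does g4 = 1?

g4 = g1 ∨ g3 must be 1, so at least one of g1, g3 is 1.
Enumerating the 16 input combinations, 10 give g4 = 1 and 6 give g4 = 0.

10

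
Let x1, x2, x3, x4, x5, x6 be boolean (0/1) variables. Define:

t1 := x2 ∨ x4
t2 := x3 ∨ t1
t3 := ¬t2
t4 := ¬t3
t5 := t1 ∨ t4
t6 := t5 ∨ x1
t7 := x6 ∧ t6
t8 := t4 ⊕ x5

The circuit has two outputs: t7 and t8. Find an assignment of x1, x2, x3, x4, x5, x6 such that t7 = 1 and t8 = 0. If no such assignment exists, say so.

Check with x1=0, x2=1, x3=1, x4=0, x5=1, x6=1:
t1 = x2 ∨ x4 = 1 ∨ 0 = 1
t2 = x3 ∨ t1 = 1 ∨ 1 = 1
t3 = ¬t2 = ¬1 = 0
t4 = ¬t3 = ¬0 = 1
t5 = t1 ∨ t4 = 1 ∨ 1 = 1
t6 = t5 ∨ x1 = 1 ∨ 0 = 1
t7 = x6 ∧ t6 = 1 ∧ 1 = 1
t8 = t4 ⊕ x5 = 1 ⊕ 1 = 0
So t7 = 1 and t8 = 0.

x1=0, x2=1, x3=1, x4=0, x5=1, x6=1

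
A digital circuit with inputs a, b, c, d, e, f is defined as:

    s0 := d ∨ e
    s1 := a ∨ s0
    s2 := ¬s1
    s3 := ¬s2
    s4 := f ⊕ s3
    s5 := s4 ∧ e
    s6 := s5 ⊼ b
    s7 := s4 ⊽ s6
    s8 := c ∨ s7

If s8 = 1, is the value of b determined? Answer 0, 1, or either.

either

Both values of b occur among assignments with s8 = 1:
  b=0: a=0, b=0, c=1, d=0, e=0, f=0
  b=1: a=0, b=1, c=1, d=0, e=0, f=0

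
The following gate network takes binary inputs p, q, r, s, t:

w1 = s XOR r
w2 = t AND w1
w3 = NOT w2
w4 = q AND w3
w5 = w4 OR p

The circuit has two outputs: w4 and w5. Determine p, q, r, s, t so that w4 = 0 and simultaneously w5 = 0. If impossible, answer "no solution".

Check with p=0 q=0 r=1 s=1 t=1:
w1 = s XOR r = 1 XOR 1 = 0
w2 = t AND w1 = 1 AND 0 = 0
w3 = NOT w2 = NOT 0 = 1
w4 = q AND w3 = 0 AND 1 = 0
w5 = w4 OR p = 0 OR 0 = 0
So w4 = 0 and w5 = 0.

p=0 q=0 r=1 s=1 t=1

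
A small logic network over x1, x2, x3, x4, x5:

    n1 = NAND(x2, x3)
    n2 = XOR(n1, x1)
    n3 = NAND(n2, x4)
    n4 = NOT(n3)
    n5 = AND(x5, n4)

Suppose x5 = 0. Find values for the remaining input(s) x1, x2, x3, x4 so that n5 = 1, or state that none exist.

no solution exists

With x5 = 0 fixed, none of the 16 settings of x1, x2, x3, x4 give n5 = 1.
For example, with x1=1, x2=0, x3=0, x4=0:
n1 = NAND(x2, x3) = NAND(0, 0) = 1
n2 = XOR(n1, x1) = XOR(1, 1) = 0
n3 = NAND(n2, x4) = NAND(0, 0) = 1
n4 = NOT(n3) = NOT 1 = 0
n5 = AND(x5, n4) = AND(0, 0) = 0
giving n5 = 0 ≠ 1.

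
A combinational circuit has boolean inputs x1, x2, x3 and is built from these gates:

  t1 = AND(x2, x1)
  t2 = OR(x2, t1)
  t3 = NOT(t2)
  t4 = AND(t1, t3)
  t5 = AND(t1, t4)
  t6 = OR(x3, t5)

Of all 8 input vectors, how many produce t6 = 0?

4

t6 = OR(x3, t5) must be 0, so both x3 = 0 and t5 = 0.
Enumerating the 8 input combinations, 4 give t6 = 0 and 4 give t6 = 1.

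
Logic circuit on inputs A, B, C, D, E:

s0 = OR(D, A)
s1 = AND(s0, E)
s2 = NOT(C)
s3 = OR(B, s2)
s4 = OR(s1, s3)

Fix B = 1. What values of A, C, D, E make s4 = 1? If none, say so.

Check with B = 1 and A=0, C=0, D=1, E=1:
s0 = OR(D, A) = OR(1, 0) = 1
s1 = AND(s0, E) = AND(1, 1) = 1
s2 = NOT(C) = NOT 0 = 1
s3 = OR(B, s2) = OR(1, 1) = 1
s4 = OR(s1, s3) = OR(1, 1) = 1
So s4 = 1.

A=0, C=0, D=1, E=1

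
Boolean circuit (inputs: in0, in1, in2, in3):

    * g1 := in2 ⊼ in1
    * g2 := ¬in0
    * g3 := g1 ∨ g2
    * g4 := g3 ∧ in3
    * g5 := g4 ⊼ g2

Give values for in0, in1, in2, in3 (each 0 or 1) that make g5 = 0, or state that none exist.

g5 = g4 ⊼ g2 must be 0, so both g4 = 1 and g2 = 1.
g4 = g3 ∧ in3 must be 1, so both g3 = 1 and in3 = 1.
g2 = ¬in0 must be 1, so in0 = 0.
Check with in0=0 in1=1 in2=1 in3=1:
g1 = in2 ⊼ in1 = 1 ⊼ 1 = 0
g2 = ¬in0 = ¬0 = 1
g3 = g1 ∨ g2 = 0 ∨ 1 = 1
g4 = g3 ∧ in3 = 1 ∧ 1 = 1
g5 = g4 ⊼ g2 = 1 ⊼ 1 = 0
So g5 = 0 as required.

in0=0 in1=1 in2=1 in3=1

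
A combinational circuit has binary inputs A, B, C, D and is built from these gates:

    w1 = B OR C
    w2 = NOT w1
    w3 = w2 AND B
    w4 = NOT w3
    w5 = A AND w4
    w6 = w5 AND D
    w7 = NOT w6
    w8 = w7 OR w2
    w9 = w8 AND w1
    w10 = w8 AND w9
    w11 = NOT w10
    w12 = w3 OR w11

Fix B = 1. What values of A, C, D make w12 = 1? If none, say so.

Check with B = 1 and A=1, C=1, D=1:
w1 = B OR C = 1 OR 1 = 1
w2 = NOT w1 = NOT 1 = 0
w3 = w2 AND B = 0 AND 1 = 0
w4 = NOT w3 = NOT 0 = 1
w5 = A AND w4 = 1 AND 1 = 1
w6 = w5 AND D = 1 AND 1 = 1
w7 = NOT w6 = NOT 1 = 0
w8 = w7 OR w2 = 0 OR 0 = 0
w9 = w8 AND w1 = 0 AND 1 = 0
w10 = w8 AND w9 = 0 AND 0 = 0
w11 = NOT w10 = NOT 0 = 1
w12 = w3 OR w11 = 0 OR 1 = 1
So w12 = 1.

A=1, C=1, D=1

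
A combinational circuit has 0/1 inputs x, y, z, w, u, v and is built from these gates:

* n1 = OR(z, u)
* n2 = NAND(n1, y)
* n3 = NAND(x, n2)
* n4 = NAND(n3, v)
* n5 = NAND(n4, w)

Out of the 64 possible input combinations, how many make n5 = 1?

43

n5 = NAND(n4, w) must be 1, so at least one of n4, w is 0.
Enumerating the 64 input combinations, 43 give n5 = 1 and 21 give n5 = 0.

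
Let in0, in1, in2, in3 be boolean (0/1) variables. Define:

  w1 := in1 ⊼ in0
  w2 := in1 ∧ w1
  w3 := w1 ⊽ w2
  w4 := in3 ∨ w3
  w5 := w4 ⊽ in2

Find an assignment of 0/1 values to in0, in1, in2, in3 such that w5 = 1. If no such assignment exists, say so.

w5 = w4 ⊽ in2 must be 1, so both w4 = 0 and in2 = 0.
w4 = in3 ∨ w3 must be 0, so both in3 = 0 and w3 = 0.
Check with in0=1, in1=0, in2=0, in3=0:
w1 = in1 ⊼ in0 = 0 ⊼ 1 = 1
w2 = in1 ∧ w1 = 0 ∧ 1 = 0
w3 = w1 ⊽ w2 = 1 ⊽ 0 = 0
w4 = in3 ∨ w3 = 0 ∨ 0 = 0
w5 = w4 ⊽ in2 = 0 ⊽ 0 = 1
So w5 = 1 as required.

in0=1, in1=0, in2=0, in3=0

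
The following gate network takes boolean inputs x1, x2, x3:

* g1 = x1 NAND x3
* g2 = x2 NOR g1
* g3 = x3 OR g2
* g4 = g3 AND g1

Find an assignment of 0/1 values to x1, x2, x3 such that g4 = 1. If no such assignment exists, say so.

x1=0 x2=0 x3=1

Check with x1=0 x2=0 x3=1:
g1 = x1 NAND x3 = 0 NAND 1 = 1
g2 = x2 NOR g1 = 0 NOR 1 = 0
g3 = x3 OR g2 = 1 OR 0 = 1
g4 = g3 AND g1 = 1 AND 1 = 1
So g4 = 1 as required.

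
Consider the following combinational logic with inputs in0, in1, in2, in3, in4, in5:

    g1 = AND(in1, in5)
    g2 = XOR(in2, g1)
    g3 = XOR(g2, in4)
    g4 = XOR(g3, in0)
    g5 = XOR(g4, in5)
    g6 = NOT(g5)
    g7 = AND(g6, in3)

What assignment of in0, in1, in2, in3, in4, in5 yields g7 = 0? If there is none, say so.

in0=0, in1=0, in2=0, in3=1, in4=0, in5=1

g7 = AND(g6, in3) must be 0, so at least one of g6, in3 is 0.
Check with in0=0, in1=0, in2=0, in3=1, in4=0, in5=1:
g1 = AND(in1, in5) = AND(0, 1) = 0
g2 = XOR(in2, g1) = XOR(0, 0) = 0
g3 = XOR(g2, in4) = XOR(0, 0) = 0
g4 = XOR(g3, in0) = XOR(0, 0) = 0
g5 = XOR(g4, in5) = XOR(0, 1) = 1
g6 = NOT(g5) = NOT 1 = 0
g7 = AND(g6, in3) = AND(0, 1) = 0
So g7 = 0 as required.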